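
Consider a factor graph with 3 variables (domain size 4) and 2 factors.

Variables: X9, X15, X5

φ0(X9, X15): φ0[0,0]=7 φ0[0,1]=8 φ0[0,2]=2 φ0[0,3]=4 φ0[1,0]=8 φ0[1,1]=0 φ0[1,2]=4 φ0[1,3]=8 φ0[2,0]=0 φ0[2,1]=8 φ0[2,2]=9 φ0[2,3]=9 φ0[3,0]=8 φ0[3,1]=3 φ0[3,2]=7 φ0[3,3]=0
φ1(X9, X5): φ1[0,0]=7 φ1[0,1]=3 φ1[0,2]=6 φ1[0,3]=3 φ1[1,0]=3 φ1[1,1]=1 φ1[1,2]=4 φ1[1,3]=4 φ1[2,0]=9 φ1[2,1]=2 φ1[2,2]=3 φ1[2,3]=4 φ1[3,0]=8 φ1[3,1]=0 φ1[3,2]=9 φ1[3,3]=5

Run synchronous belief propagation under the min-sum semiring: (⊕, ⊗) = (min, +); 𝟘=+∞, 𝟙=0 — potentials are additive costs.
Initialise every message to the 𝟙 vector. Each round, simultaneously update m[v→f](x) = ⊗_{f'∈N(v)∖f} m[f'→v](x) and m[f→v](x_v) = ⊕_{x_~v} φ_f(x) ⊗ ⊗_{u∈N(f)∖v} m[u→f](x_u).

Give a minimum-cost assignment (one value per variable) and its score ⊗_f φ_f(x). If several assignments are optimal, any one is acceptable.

init: all messages = 𝟙 over 4 values
r1 m[φ0→X9] = [2, 0, 0, 0]
r1 m[φ0→X15] = [0, 0, 2, 0]
r1 m[φ1→X9] = [3, 1, 2, 0]
r1 m[φ1→X5] = [3, 0, 3, 3]
r1 m[X9→φ0] = [0, 0, 0, 0]
r1 m[X9→φ1] = [0, 0, 0, 0]
r1 m[X15→φ0] = [0, 0, 0, 0]
r1 m[X5→φ1] = [0, 0, 0, 0]
r2 m[φ0→X9] = [2, 0, 0, 0]
r2 m[φ0→X15] = [0, 0, 2, 0]
r2 m[φ1→X9] = [3, 1, 2, 0]
r2 m[φ1→X5] = [3, 0, 3, 3]
r2 m[X9→φ0] = [3, 1, 2, 0]
r2 m[X9→φ1] = [2, 0, 0, 0]
r2 m[X15→φ0] = [0, 0, 0, 0]
r2 m[X5→φ1] = [0, 0, 0, 0]
r3 m[φ0→X9] = [2, 0, 0, 0]
r3 m[φ0→X15] = [2, 1, 5, 0]
r3 m[φ1→X9] = [3, 1, 2, 0]
r3 m[φ1→X5] = [3, 0, 3, 4]
r3 m[X9→φ0] = [3, 1, 2, 0]
r3 m[X9→φ1] = [2, 0, 0, 0]
r3 m[X15→φ0] = [0, 0, 0, 0]
r3 m[X5→φ1] = [0, 0, 0, 0]
r4 m[φ0→X9] = [2, 0, 0, 0]
r4 m[φ0→X15] = [2, 1, 5, 0]
r4 m[φ1→X9] = [3, 1, 2, 0]
r4 m[φ1→X5] = [3, 0, 3, 4]
r4 m[X9→φ0] = [3, 1, 2, 0]
r4 m[X9→φ1] = [2, 0, 0, 0]
r4 m[X15→φ0] = [0, 0, 0, 0]
r4 m[X5→φ1] = [0, 0, 0, 0]
fixed point reached at round 4
traceback from X9: (X9=3, X15=3, X5=1), score=0

assignment: (X9=3, X15=3, X5=1); score = 0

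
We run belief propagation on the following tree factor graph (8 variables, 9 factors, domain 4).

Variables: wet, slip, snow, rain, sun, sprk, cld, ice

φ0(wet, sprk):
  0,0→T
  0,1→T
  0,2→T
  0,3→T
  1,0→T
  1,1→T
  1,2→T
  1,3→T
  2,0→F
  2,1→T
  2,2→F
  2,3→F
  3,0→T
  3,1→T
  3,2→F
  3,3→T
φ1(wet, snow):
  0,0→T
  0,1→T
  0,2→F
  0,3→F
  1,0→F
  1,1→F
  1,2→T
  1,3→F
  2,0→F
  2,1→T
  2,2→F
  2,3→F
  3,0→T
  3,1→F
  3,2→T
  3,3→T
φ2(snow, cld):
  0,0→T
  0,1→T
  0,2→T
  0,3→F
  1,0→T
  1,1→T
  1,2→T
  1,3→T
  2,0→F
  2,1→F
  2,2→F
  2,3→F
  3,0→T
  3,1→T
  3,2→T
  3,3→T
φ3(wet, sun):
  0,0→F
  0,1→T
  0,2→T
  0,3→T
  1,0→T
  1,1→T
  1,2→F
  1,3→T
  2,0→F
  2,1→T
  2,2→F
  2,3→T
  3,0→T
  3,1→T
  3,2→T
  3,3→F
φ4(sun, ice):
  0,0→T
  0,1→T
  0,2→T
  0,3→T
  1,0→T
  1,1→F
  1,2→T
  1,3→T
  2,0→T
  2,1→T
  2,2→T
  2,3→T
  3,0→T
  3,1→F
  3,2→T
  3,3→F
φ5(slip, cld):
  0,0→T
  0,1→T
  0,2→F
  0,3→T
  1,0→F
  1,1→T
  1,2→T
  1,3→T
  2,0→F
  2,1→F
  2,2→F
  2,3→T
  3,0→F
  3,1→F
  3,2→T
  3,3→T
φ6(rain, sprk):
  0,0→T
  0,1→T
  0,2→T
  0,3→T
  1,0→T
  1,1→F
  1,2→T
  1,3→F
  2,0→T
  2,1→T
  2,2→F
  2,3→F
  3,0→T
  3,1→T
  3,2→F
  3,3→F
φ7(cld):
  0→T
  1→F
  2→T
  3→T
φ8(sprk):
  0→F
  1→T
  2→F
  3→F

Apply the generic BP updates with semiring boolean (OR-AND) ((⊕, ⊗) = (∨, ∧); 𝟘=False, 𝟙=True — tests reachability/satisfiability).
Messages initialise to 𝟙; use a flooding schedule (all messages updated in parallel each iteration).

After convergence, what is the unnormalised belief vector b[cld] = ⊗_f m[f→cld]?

b[cld] = [T, F, T, T]

init: all messages = 𝟙 over 4 values
r1 m[φ0→wet] = [T, T, T, T]
r1 m[φ0→sprk] = [T, T, T, T]
r1 m[φ1→wet] = [T, T, T, T]
r1 m[φ1→snow] = [T, T, T, T]
r1 m[φ2→snow] = [T, T, F, T]
r1 m[φ2→cld] = [T, T, T, T]
r1 m[φ3→wet] = [T, T, T, T]
r1 m[φ3→sun] = [T, T, T, T]
r1 m[φ4→sun] = [T, T, T, T]
r1 m[φ4→ice] = [T, T, T, T]
r1 m[φ5→slip] = [T, T, T, T]
r1 m[φ5→cld] = [T, T, T, T]
r1 m[φ6→rain] = [T, T, T, T]
r1 m[φ6→sprk] = [T, T, T, T]
r1 m[φ7→cld] = [T, F, T, T]
r1 m[φ8→sprk] = [F, T, F, F]
r1 m[wet→φ0] = [T, T, T, T]
r1 m[wet→φ1] = [T, T, T, T]
r1 m[wet→φ3] = [T, T, T, T]
r1 m[slip→φ5] = [T, T, T, T]
r1 m[snow→φ1] = [T, T, T, T]
r1 m[snow→φ2] = [T, T, T, T]
r1 m[rain→φ6] = [T, T, T, T]
r1 m[sun→φ3] = [T, T, T, T]
r1 m[sun→φ4] = [T, T, T, T]
r1 m[sprk→φ0] = [T, T, T, T]
r1 m[sprk→φ6] = [T, T, T, T]
r1 m[sprk→φ8] = [T, T, T, T]
r1 m[cld→φ2] = [T, T, T, T]
r1 m[cld→φ5] = [T, T, T, T]
r1 m[cld→φ7] = [T, T, T, T]
r1 m[ice→φ4] = [T, T, T, T]
r2 m[φ0→wet] = [T, T, T, T]
r2 m[φ0→sprk] = [T, T, T, T]
r2 m[φ1→wet] = [T, T, T, T]
r2 m[φ1→snow] = [T, T, T, T]
r2 m[φ2→snow] = [T, T, F, T]
r2 m[φ2→cld] = [T, T, T, T]
r2 m[φ3→wet] = [T, T, T, T]
r2 m[φ3→sun] = [T, T, T, T]
r2 m[φ4→sun] = [T, T, T, T]
r2 m[φ4→ice] = [T, T, T, T]
r2 m[φ5→slip] = [T, T, T, T]
r2 m[φ5→cld] = [T, T, T, T]
r2 m[φ6→rain] = [T, T, T, T]
r2 m[φ6→sprk] = [T, T, T, T]
r2 m[φ7→cld] = [T, F, T, T]
r2 m[φ8→sprk] = [F, T, F, F]
r2 m[wet→φ0] = [T, T, T, T]
r2 m[wet→φ1] = [T, T, T, T]
r2 m[wet→φ3] = [T, T, T, T]
r2 m[slip→φ5] = [T, T, T, T]
r2 m[snow→φ1] = [T, T, F, T]
r2 m[snow→φ2] = [T, T, T, T]
r2 m[rain→φ6] = [T, T, T, T]
r2 m[sun→φ3] = [T, T, T, T]
r2 m[sun→φ4] = [T, T, T, T]
r2 m[sprk→φ0] = [F, T, F, F]
r2 m[sprk→φ6] = [F, T, F, F]
r2 m[sprk→φ8] = [T, T, T, T]
r2 m[cld→φ2] = [T, F, T, T]
r2 m[cld→φ5] = [T, F, T, T]
r2 m[cld→φ7] = [T, T, T, T]
r2 m[ice→φ4] = [T, T, T, T]
r3 m[φ0→wet] = [T, T, T, T]
r3 m[φ0→sprk] = [T, T, T, T]
r3 m[φ1→wet] = [T, F, T, T]
r3 m[φ1→snow] = [T, T, T, T]
r3 m[φ2→snow] = [T, T, F, T]
r3 m[φ2→cld] = [T, T, T, T]
r3 m[φ3→wet] = [T, T, T, T]
r3 m[φ3→sun] = [T, T, T, T]
r3 m[φ4→sun] = [T, T, T, T]
r3 m[φ4→ice] = [T, T, T, T]
r3 m[φ5→slip] = [T, T, T, T]
r3 m[φ5→cld] = [T, T, T, T]
r3 m[φ6→rain] = [T, F, T, T]
r3 m[φ6→sprk] = [T, T, T, T]
r3 m[φ7→cld] = [T, F, T, T]
r3 m[φ8→sprk] = [F, T, F, F]
r3 m[wet→φ0] = [T, T, T, T]
r3 m[wet→φ1] = [T, T, T, T]
r3 m[wet→φ3] = [T, T, T, T]
r3 m[slip→φ5] = [T, T, T, T]
r3 m[snow→φ1] = [T, T, F, T]
r3 m[snow→φ2] = [T, T, T, T]
r3 m[rain→φ6] = [T, T, T, T]
r3 m[sun→φ3] = [T, T, T, T]
r3 m[sun→φ4] = [T, T, T, T]
r3 m[sprk→φ0] = [F, T, F, F]
r3 m[sprk→φ6] = [F, T, F, F]
r3 m[sprk→φ8] = [T, T, T, T]
r3 m[cld→φ2] = [T, F, T, T]
r3 m[cld→φ5] = [T, F, T, T]
r3 m[cld→φ7] = [T, T, T, T]
r3 m[ice→φ4] = [T, T, T, T]
r4 m[φ0→wet] = [T, T, T, T]
r4 m[φ0→sprk] = [T, T, T, T]
r4 m[φ1→wet] = [T, F, T, T]
r4 m[φ1→snow] = [T, T, T, T]
r4 m[φ2→snow] = [T, T, F, T]
r4 m[φ2→cld] = [T, T, T, T]
r4 m[φ3→wet] = [T, T, T, T]
r4 m[φ3→sun] = [T, T, T, T]
r4 m[φ4→sun] = [T, T, T, T]
r4 m[φ4→ice] = [T, T, T, T]
r4 m[φ5→slip] = [T, T, T, T]
r4 m[φ5→cld] = [T, T, T, T]
r4 m[φ6→rain] = [T, F, T, T]
r4 m[φ6→sprk] = [T, T, T, T]
r4 m[φ7→cld] = [T, F, T, T]
r4 m[φ8→sprk] = [F, T, F, F]
r4 m[wet→φ0] = [T, F, T, T]
r4 m[wet→φ1] = [T, T, T, T]
r4 m[wet→φ3] = [T, F, T, T]
r4 m[slip→φ5] = [T, T, T, T]
r4 m[snow→φ1] = [T, T, F, T]
r4 m[snow→φ2] = [T, T, T, T]
r4 m[rain→φ6] = [T, T, T, T]
r4 m[sun→φ3] = [T, T, T, T]
r4 m[sun→φ4] = [T, T, T, T]
r4 m[sprk→φ0] = [F, T, F, F]
r4 m[sprk→φ6] = [F, T, F, F]
r4 m[sprk→φ8] = [T, T, T, T]
r4 m[cld→φ2] = [T, F, T, T]
r4 m[cld→φ5] = [T, F, T, T]
r4 m[cld→φ7] = [T, T, T, T]
r4 m[ice→φ4] = [T, T, T, T]
r5 m[φ0→wet] = [T, T, T, T]
r5 m[φ0→sprk] = [T, T, T, T]
r5 m[φ1→wet] = [T, F, T, T]
r5 m[φ1→snow] = [T, T, T, T]
r5 m[φ2→snow] = [T, T, F, T]
r5 m[φ2→cld] = [T, T, T, T]
r5 m[φ3→wet] = [T, T, T, T]
r5 m[φ3→sun] = [T, T, T, T]
r5 m[φ4→sun] = [T, T, T, T]
r5 m[φ4→ice] = [T, T, T, T]
r5 m[φ5→slip] = [T, T, T, T]
r5 m[φ5→cld] = [T, T, T, T]
r5 m[φ6→rain] = [T, F, T, T]
r5 m[φ6→sprk] = [T, T, T, T]
r5 m[φ7→cld] = [T, F, T, T]
r5 m[φ8→sprk] = [F, T, F, F]
r5 m[wet→φ0] = [T, F, T, T]
r5 m[wet→φ1] = [T, T, T, T]
r5 m[wet→φ3] = [T, F, T, T]
r5 m[slip→φ5] = [T, T, T, T]
r5 m[snow→φ1] = [T, T, F, T]
r5 m[snow→φ2] = [T, T, T, T]
r5 m[rain→φ6] = [T, T, T, T]
r5 m[sun→φ3] = [T, T, T, T]
r5 m[sun→φ4] = [T, T, T, T]
r5 m[sprk→φ0] = [F, T, F, F]
r5 m[sprk→φ6] = [F, T, F, F]
r5 m[sprk→φ8] = [T, T, T, T]
r5 m[cld→φ2] = [T, F, T, T]
r5 m[cld→φ5] = [T, F, T, T]
r5 m[cld→φ7] = [T, T, T, T]
r5 m[ice→φ4] = [T, T, T, T]
fixed point reached at round 5
b[cld] = ⊗ incoming = [T, F, T, T]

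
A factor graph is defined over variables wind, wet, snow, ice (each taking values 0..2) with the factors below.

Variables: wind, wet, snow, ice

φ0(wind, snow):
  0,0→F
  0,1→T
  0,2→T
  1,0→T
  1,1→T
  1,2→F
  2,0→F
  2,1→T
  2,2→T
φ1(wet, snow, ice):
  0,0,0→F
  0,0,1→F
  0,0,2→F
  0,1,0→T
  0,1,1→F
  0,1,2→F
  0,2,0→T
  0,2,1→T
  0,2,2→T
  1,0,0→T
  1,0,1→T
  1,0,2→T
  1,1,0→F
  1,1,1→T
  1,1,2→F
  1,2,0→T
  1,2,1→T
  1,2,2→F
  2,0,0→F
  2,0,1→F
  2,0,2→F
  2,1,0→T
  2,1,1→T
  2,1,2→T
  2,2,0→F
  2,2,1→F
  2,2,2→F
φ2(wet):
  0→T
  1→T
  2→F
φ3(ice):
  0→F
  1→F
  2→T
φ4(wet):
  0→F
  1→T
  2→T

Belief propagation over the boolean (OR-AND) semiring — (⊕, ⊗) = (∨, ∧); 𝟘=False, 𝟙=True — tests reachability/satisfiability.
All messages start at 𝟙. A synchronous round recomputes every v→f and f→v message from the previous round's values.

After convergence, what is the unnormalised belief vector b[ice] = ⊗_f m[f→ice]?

init: all messages = 𝟙 over 3 values
r1 m[φ0→wind] = [T, T, T]
r1 m[φ0→snow] = [T, T, T]
r1 m[φ1→wet] = [T, T, T]
r1 m[φ1→snow] = [T, T, T]
r1 m[φ1→ice] = [T, T, T]
r1 m[φ2→wet] = [T, T, F]
r1 m[φ3→ice] = [F, F, T]
r1 m[φ4→wet] = [F, T, T]
r1 m[wind→φ0] = [T, T, T]
r1 m[wet→φ1] = [T, T, T]
r1 m[wet→φ2] = [T, T, T]
r1 m[wet→φ4] = [T, T, T]
r1 m[snow→φ0] = [T, T, T]
r1 m[snow→φ1] = [T, T, T]
r1 m[ice→φ1] = [T, T, T]
r1 m[ice→φ3] = [T, T, T]
r2 m[φ0→wind] = [T, T, T]
r2 m[φ0→snow] = [T, T, T]
r2 m[φ1→wet] = [T, T, T]
r2 m[φ1→snow] = [T, T, T]
r2 m[φ1→ice] = [T, T, T]
r2 m[φ2→wet] = [T, T, F]
r2 m[φ3→ice] = [F, F, T]
r2 m[φ4→wet] = [F, T, T]
r2 m[wind→φ0] = [T, T, T]
r2 m[wet→φ1] = [F, T, F]
r2 m[wet→φ2] = [F, T, T]
r2 m[wet→φ4] = [T, T, F]
r2 m[snow→φ0] = [T, T, T]
r2 m[snow→φ1] = [T, T, T]
r2 m[ice→φ1] = [F, F, T]
r2 m[ice→φ3] = [T, T, T]
r3 m[φ0→wind] = [T, T, T]
r3 m[φ0→snow] = [T, T, T]
r3 m[φ1→wet] = [T, T, T]
r3 m[φ1→snow] = [T, F, F]
r3 m[φ1→ice] = [T, T, T]
r3 m[φ2→wet] = [T, T, F]
r3 m[φ3→ice] = [F, F, T]
r3 m[φ4→wet] = [F, T, T]
r3 m[wind→φ0] = [T, T, T]
r3 m[wet→φ1] = [F, T, F]
r3 m[wet→φ2] = [F, T, T]
r3 m[wet→φ4] = [T, T, F]
r3 m[snow→φ0] = [T, T, T]
r3 m[snow→φ1] = [T, T, T]
r3 m[ice→φ1] = [F, F, T]
r3 m[ice→φ3] = [T, T, T]
r4 m[φ0→wind] = [T, T, T]
r4 m[φ0→snow] = [T, T, T]
r4 m[φ1→wet] = [T, T, T]
r4 m[φ1→snow] = [T, F, F]
r4 m[φ1→ice] = [T, T, T]
r4 m[φ2→wet] = [T, T, F]
r4 m[φ3→ice] = [F, F, T]
r4 m[φ4→wet] = [F, T, T]
r4 m[wind→φ0] = [T, T, T]
r4 m[wet→φ1] = [F, T, F]
r4 m[wet→φ2] = [F, T, T]
r4 m[wet→φ4] = [T, T, F]
r4 m[snow→φ0] = [T, F, F]
r4 m[snow→φ1] = [T, T, T]
r4 m[ice→φ1] = [F, F, T]
r4 m[ice→φ3] = [T, T, T]
r5 m[φ0→wind] = [F, T, F]
r5 m[φ0→snow] = [T, T, T]
r5 m[φ1→wet] = [T, T, T]
r5 m[φ1→snow] = [T, F, F]
r5 m[φ1→ice] = [T, T, T]
r5 m[φ2→wet] = [T, T, F]
r5 m[φ3→ice] = [F, F, T]
r5 m[φ4→wet] = [F, T, T]
r5 m[wind→φ0] = [T, T, T]
r5 m[wet→φ1] = [F, T, F]
r5 m[wet→φ2] = [F, T, T]
r5 m[wet→φ4] = [T, T, F]
r5 m[snow→φ0] = [T, F, F]
r5 m[snow→φ1] = [T, T, T]
r5 m[ice→φ1] = [F, F, T]
r5 m[ice→φ3] = [T, T, T]
r6 m[φ0→wind] = [F, T, F]
r6 m[φ0→snow] = [T, T, T]
r6 m[φ1→wet] = [T, T, T]
r6 m[φ1→snow] = [T, F, F]
r6 m[φ1→ice] = [T, T, T]
r6 m[φ2→wet] = [T, T, F]
r6 m[φ3→ice] = [F, F, T]
r6 m[φ4→wet] = [F, T, T]
r6 m[wind→φ0] = [T, T, T]
r6 m[wet→φ1] = [F, T, F]
r6 m[wet→φ2] = [F, T, T]
r6 m[wet→φ4] = [T, T, F]
r6 m[snow→φ0] = [T, F, F]
r6 m[snow→φ1] = [T, T, T]
r6 m[ice→φ1] = [F, F, T]
r6 m[ice→φ3] = [T, T, T]
fixed point reached at round 6
b[ice] = ⊗ incoming = [F, F, T]

b[ice] = [F, F, T]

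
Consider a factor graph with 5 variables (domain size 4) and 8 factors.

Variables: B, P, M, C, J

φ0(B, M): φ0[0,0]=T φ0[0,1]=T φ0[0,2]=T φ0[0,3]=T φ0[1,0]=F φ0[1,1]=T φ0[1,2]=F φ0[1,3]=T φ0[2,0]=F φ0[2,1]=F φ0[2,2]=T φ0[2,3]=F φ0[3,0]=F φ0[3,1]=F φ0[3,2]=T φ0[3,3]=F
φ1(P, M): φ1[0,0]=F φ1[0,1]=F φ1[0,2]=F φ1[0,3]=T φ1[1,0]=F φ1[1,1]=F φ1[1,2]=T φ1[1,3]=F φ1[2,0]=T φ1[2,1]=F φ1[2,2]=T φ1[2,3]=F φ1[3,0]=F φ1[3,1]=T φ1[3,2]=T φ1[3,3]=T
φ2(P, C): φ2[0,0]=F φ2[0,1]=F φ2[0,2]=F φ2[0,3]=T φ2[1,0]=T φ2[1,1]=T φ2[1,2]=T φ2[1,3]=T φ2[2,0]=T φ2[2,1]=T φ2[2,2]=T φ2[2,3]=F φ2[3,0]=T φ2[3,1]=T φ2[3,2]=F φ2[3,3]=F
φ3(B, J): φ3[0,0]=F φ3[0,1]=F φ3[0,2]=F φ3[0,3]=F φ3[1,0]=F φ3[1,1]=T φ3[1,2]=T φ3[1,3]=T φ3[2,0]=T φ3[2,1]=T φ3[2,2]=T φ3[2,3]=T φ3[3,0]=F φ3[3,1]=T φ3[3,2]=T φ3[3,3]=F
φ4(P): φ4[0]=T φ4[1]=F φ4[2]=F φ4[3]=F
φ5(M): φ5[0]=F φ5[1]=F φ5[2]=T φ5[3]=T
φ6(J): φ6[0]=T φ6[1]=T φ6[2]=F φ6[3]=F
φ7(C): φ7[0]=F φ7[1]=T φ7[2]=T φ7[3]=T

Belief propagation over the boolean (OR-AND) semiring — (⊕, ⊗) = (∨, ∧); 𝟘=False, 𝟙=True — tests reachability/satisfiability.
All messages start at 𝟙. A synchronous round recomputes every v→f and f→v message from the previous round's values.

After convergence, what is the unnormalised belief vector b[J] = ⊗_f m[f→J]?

b[J] = [F, T, F, F]

init: all messages = 𝟙 over 4 values
r1 m[φ0→B] = [T, T, T, T]
r1 m[φ0→M] = [T, T, T, T]
r1 m[φ1→P] = [T, T, T, T]
r1 m[φ1→M] = [T, T, T, T]
r1 m[φ2→P] = [T, T, T, T]
r1 m[φ2→C] = [T, T, T, T]
r1 m[φ3→B] = [F, T, T, T]
r1 m[φ3→J] = [T, T, T, T]
r1 m[φ4→P] = [T, F, F, F]
r1 m[φ5→M] = [F, F, T, T]
r1 m[φ6→J] = [T, T, F, F]
r1 m[φ7→C] = [F, T, T, T]
r1 m[B→φ0] = [T, T, T, T]
r1 m[B→φ3] = [T, T, T, T]
r1 m[P→φ1] = [T, T, T, T]
r1 m[P→φ2] = [T, T, T, T]
r1 m[P→φ4] = [T, T, T, T]
r1 m[M→φ0] = [T, T, T, T]
r1 m[M→φ1] = [T, T, T, T]
r1 m[M→φ5] = [T, T, T, T]
r1 m[C→φ2] = [T, T, T, T]
r1 m[C→φ7] = [T, T, T, T]
r1 m[J→φ3] = [T, T, T, T]
r1 m[J→φ6] = [T, T, T, T]
r2 m[φ0→B] = [T, T, T, T]
r2 m[φ0→M] = [T, T, T, T]
r2 m[φ1→P] = [T, T, T, T]
r2 m[φ1→M] = [T, T, T, T]
r2 m[φ2→P] = [T, T, T, T]
r2 m[φ2→C] = [T, T, T, T]
r2 m[φ3→B] = [F, T, T, T]
r2 m[φ3→J] = [T, T, T, T]
r2 m[φ4→P] = [T, F, F, F]
r2 m[φ5→M] = [F, F, T, T]
r2 m[φ6→J] = [T, T, F, F]
r2 m[φ7→C] = [F, T, T, T]
r2 m[B→φ0] = [F, T, T, T]
r2 m[B→φ3] = [T, T, T, T]
r2 m[P→φ1] = [T, F, F, F]
r2 m[P→φ2] = [T, F, F, F]
r2 m[P→φ4] = [T, T, T, T]
r2 m[M→φ0] = [F, F, T, T]
r2 m[M→φ1] = [F, F, T, T]
r2 m[M→φ5] = [T, T, T, T]
r2 m[C→φ2] = [F, T, T, T]
r2 m[C→φ7] = [T, T, T, T]
r2 m[J→φ3] = [T, T, F, F]
r2 m[J→φ6] = [T, T, T, T]
r3 m[φ0→B] = [T, T, T, T]
r3 m[φ0→M] = [F, T, T, T]
r3 m[φ1→P] = [T, T, T, T]
r3 m[φ1→M] = [F, F, F, T]
r3 m[φ2→P] = [T, T, T, T]
r3 m[φ2→C] = [F, F, F, T]
r3 m[φ3→B] = [F, T, T, T]
r3 m[φ3→J] = [T, T, T, T]
r3 m[φ4→P] = [T, F, F, F]
r3 m[φ5→M] = [F, F, T, T]
r3 m[φ6→J] = [T, T, F, F]
r3 m[φ7→C] = [F, T, T, T]
r3 m[B→φ0] = [F, T, T, T]
r3 m[B→φ3] = [T, T, T, T]
r3 m[P→φ1] = [T, F, F, F]
r3 m[P→φ2] = [T, F, F, F]
r3 m[P→φ4] = [T, T, T, T]
r3 m[M→φ0] = [F, F, T, T]
r3 m[M→φ1] = [F, F, T, T]
r3 m[M→φ5] = [T, T, T, T]
r3 m[C→φ2] = [F, T, T, T]
r3 m[C→φ7] = [T, T, T, T]
r3 m[J→φ3] = [T, T, F, F]
r3 m[J→φ6] = [T, T, T, T]
r4 m[φ0→B] = [T, T, T, T]
r4 m[φ0→M] = [F, T, T, T]
r4 m[φ1→P] = [T, T, T, T]
r4 m[φ1→M] = [F, F, F, T]
r4 m[φ2→P] = [T, T, T, T]
r4 m[φ2→C] = [F, F, F, T]
r4 m[φ3→B] = [F, T, T, T]
r4 m[φ3→J] = [T, T, T, T]
r4 m[φ4→P] = [T, F, F, F]
r4 m[φ5→M] = [F, F, T, T]
r4 m[φ6→J] = [T, T, F, F]
r4 m[φ7→C] = [F, T, T, T]
r4 m[B→φ0] = [F, T, T, T]
r4 m[B→φ3] = [T, T, T, T]
r4 m[P→φ1] = [T, F, F, F]
r4 m[P→φ2] = [T, F, F, F]
r4 m[P→φ4] = [T, T, T, T]
r4 m[M→φ0] = [F, F, F, T]
r4 m[M→φ1] = [F, F, T, T]
r4 m[M→φ5] = [F, F, F, T]
r4 m[C→φ2] = [F, T, T, T]
r4 m[C→φ7] = [F, F, F, T]
r4 m[J→φ3] = [T, T, F, F]
r4 m[J→φ6] = [T, T, T, T]
r5 m[φ0→B] = [T, T, F, F]
r5 m[φ0→M] = [F, T, T, T]
r5 m[φ1→P] = [T, T, T, T]
r5 m[φ1→M] = [F, F, F, T]
r5 m[φ2→P] = [T, T, T, T]
r5 m[φ2→C] = [F, F, F, T]
r5 m[φ3→B] = [F, T, T, T]
r5 m[φ3→J] = [T, T, T, T]
r5 m[φ4→P] = [T, F, F, F]
r5 m[φ5→M] = [F, F, T, T]
r5 m[φ6→J] = [T, T, F, F]
r5 m[φ7→C] = [F, T, T, T]
r5 m[B→φ0] = [F, T, T, T]
r5 m[B→φ3] = [T, T, T, T]
r5 m[P→φ1] = [T, F, F, F]
r5 m[P→φ2] = [T, F, F, F]
r5 m[P→φ4] = [T, T, T, T]
r5 m[M→φ0] = [F, F, F, T]
r5 m[M→φ1] = [F, F, T, T]
r5 m[M→φ5] = [F, F, F, T]
r5 m[C→φ2] = [F, T, T, T]
r5 m[C→φ7] = [F, F, F, T]
r5 m[J→φ3] = [T, T, F, F]
r5 m[J→φ6] = [T, T, T, T]
r6 m[φ0→B] = [T, T, F, F]
r6 m[φ0→M] = [F, T, T, T]
r6 m[φ1→P] = [T, T, T, T]
r6 m[φ1→M] = [F, F, F, T]
r6 m[φ2→P] = [T, T, T, T]
r6 m[φ2→C] = [F, F, F, T]
r6 m[φ3→B] = [F, T, T, T]
r6 m[φ3→J] = [T, T, T, T]
r6 m[φ4→P] = [T, F, F, F]
r6 m[φ5→M] = [F, F, T, T]
r6 m[φ6→J] = [T, T, F, F]
r6 m[φ7→C] = [F, T, T, T]
r6 m[B→φ0] = [F, T, T, T]
r6 m[B→φ3] = [T, T, F, F]
r6 m[P→φ1] = [T, F, F, F]
r6 m[P→φ2] = [T, F, F, F]
r6 m[P→φ4] = [T, T, T, T]
r6 m[M→φ0] = [F, F, F, T]
r6 m[M→φ1] = [F, F, T, T]
r6 m[M→φ5] = [F, F, F, T]
r6 m[C→φ2] = [F, T, T, T]
r6 m[C→φ7] = [F, F, F, T]
r6 m[J→φ3] = [T, T, F, F]
r6 m[J→φ6] = [T, T, T, T]
r7 m[φ0→B] = [T, T, F, F]
r7 m[φ0→M] = [F, T, T, T]
r7 m[φ1→P] = [T, T, T, T]
r7 m[φ1→M] = [F, F, F, T]
r7 m[φ2→P] = [T, T, T, T]
r7 m[φ2→C] = [F, F, F, T]
r7 m[φ3→B] = [F, T, T, T]
r7 m[φ3→J] = [F, T, T, T]
r7 m[φ4→P] = [T, F, F, F]
r7 m[φ5→M] = [F, F, T, T]
r7 m[φ6→J] = [T, T, F, F]
r7 m[φ7→C] = [F, T, T, T]
r7 m[B→φ0] = [F, T, T, T]
r7 m[B→φ3] = [T, T, F, F]
r7 m[P→φ1] = [T, F, F, F]
r7 m[P→φ2] = [T, F, F, F]
r7 m[P→φ4] = [T, T, T, T]
r7 m[M→φ0] = [F, F, F, T]
r7 m[M→φ1] = [F, F, T, T]
r7 m[M→φ5] = [F, F, F, T]
r7 m[C→φ2] = [F, T, T, T]
r7 m[C→φ7] = [F, F, F, T]
r7 m[J→φ3] = [T, T, F, F]
r7 m[J→φ6] = [T, T, T, T]
r8 m[φ0→B] = [T, T, F, F]
r8 m[φ0→M] = [F, T, T, T]
r8 m[φ1→P] = [T, T, T, T]
r8 m[φ1→M] = [F, F, F, T]
r8 m[φ2→P] = [T, T, T, T]
r8 m[φ2→C] = [F, F, F, T]
r8 m[φ3→B] = [F, T, T, T]
r8 m[φ3→J] = [F, T, T, T]
r8 m[φ4→P] = [T, F, F, F]
r8 m[φ5→M] = [F, F, T, T]
r8 m[φ6→J] = [T, T, F, F]
r8 m[φ7→C] = [F, T, T, T]
r8 m[B→φ0] = [F, T, T, T]
r8 m[B→φ3] = [T, T, F, F]
r8 m[P→φ1] = [T, F, F, F]
r8 m[P→φ2] = [T, F, F, F]
r8 m[P→φ4] = [T, T, T, T]
r8 m[M→φ0] = [F, F, F, T]
r8 m[M→φ1] = [F, F, T, T]
r8 m[M→φ5] = [F, F, F, T]
r8 m[C→φ2] = [F, T, T, T]
r8 m[C→φ7] = [F, F, F, T]
r8 m[J→φ3] = [T, T, F, F]
r8 m[J→φ6] = [F, T, T, T]
r9 m[φ0→B] = [T, T, F, F]
r9 m[φ0→M] = [F, T, T, T]
r9 m[φ1→P] = [T, T, T, T]
r9 m[φ1→M] = [F, F, F, T]
r9 m[φ2→P] = [T, T, T, T]
r9 m[φ2→C] = [F, F, F, T]
r9 m[φ3→B] = [F, T, T, T]
r9 m[φ3→J] = [F, T, T, T]
r9 m[φ4→P] = [T, F, F, F]
r9 m[φ5→M] = [F, F, T, T]
r9 m[φ6→J] = [T, T, F, F]
r9 m[φ7→C] = [F, T, T, T]
r9 m[B→φ0] = [F, T, T, T]
r9 m[B→φ3] = [T, T, F, F]
r9 m[P→φ1] = [T, F, F, F]
r9 m[P→φ2] = [T, F, F, F]
r9 m[P→φ4] = [T, T, T, T]
r9 m[M→φ0] = [F, F, F, T]
r9 m[M→φ1] = [F, F, T, T]
r9 m[M→φ5] = [F, F, F, T]
r9 m[C→φ2] = [F, T, T, T]
r9 m[C→φ7] = [F, F, F, T]
r9 m[J→φ3] = [T, T, F, F]
r9 m[J→φ6] = [F, T, T, T]
fixed point reached at round 9
b[J] = ⊗ incoming = [F, T, F, F]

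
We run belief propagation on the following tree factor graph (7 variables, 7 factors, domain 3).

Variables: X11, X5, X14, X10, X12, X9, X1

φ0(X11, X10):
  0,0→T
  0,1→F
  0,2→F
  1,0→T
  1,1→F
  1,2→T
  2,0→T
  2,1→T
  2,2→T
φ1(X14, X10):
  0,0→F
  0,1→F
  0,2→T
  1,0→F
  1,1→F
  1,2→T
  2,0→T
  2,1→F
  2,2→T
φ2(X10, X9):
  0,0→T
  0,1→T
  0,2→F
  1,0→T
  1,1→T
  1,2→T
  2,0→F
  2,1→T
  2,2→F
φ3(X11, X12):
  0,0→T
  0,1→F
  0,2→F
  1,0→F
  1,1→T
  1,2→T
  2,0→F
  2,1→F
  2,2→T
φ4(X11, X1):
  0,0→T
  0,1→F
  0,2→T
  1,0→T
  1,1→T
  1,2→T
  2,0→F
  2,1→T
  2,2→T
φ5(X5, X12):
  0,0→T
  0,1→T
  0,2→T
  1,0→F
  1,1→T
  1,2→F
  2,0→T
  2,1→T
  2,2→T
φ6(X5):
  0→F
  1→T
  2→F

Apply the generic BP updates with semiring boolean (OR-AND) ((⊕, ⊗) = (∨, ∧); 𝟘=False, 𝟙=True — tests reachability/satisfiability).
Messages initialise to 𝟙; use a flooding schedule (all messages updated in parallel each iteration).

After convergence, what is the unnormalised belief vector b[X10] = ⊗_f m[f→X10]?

init: all messages = 𝟙 over 3 values
r1 m[φ0→X11] = [T, T, T]
r1 m[φ0→X10] = [T, T, T]
r1 m[φ1→X14] = [T, T, T]
r1 m[φ1→X10] = [T, F, T]
r1 m[φ2→X10] = [T, T, T]
r1 m[φ2→X9] = [T, T, T]
r1 m[φ3→X11] = [T, T, T]
r1 m[φ3→X12] = [T, T, T]
r1 m[φ4→X11] = [T, T, T]
r1 m[φ4→X1] = [T, T, T]
r1 m[φ5→X5] = [T, T, T]
r1 m[φ5→X12] = [T, T, T]
r1 m[φ6→X5] = [F, T, F]
r1 m[X11→φ0] = [T, T, T]
r1 m[X11→φ3] = [T, T, T]
r1 m[X11→φ4] = [T, T, T]
r1 m[X5→φ5] = [T, T, T]
r1 m[X5→φ6] = [T, T, T]
r1 m[X14→φ1] = [T, T, T]
r1 m[X10→φ0] = [T, T, T]
r1 m[X10→φ1] = [T, T, T]
r1 m[X10→φ2] = [T, T, T]
r1 m[X12→φ3] = [T, T, T]
r1 m[X12→φ5] = [T, T, T]
r1 m[X9→φ2] = [T, T, T]
r1 m[X1→φ4] = [T, T, T]
r2 m[φ0→X11] = [T, T, T]
r2 m[φ0→X10] = [T, T, T]
r2 m[φ1→X14] = [T, T, T]
r2 m[φ1→X10] = [T, F, T]
r2 m[φ2→X10] = [T, T, T]
r2 m[φ2→X9] = [T, T, T]
r2 m[φ3→X11] = [T, T, T]
r2 m[φ3→X12] = [T, T, T]
r2 m[φ4→X11] = [T, T, T]
r2 m[φ4→X1] = [T, T, T]
r2 m[φ5→X5] = [T, T, T]
r2 m[φ5→X12] = [T, T, T]
r2 m[φ6→X5] = [F, T, F]
r2 m[X11→φ0] = [T, T, T]
r2 m[X11→φ3] = [T, T, T]
r2 m[X11→φ4] = [T, T, T]
r2 m[X5→φ5] = [F, T, F]
r2 m[X5→φ6] = [T, T, T]
r2 m[X14→φ1] = [T, T, T]
r2 m[X10→φ0] = [T, F, T]
r2 m[X10→φ1] = [T, T, T]
r2 m[X10→φ2] = [T, F, T]
r2 m[X12→φ3] = [T, T, T]
r2 m[X12→φ5] = [T, T, T]
r2 m[X9→φ2] = [T, T, T]
r2 m[X1→φ4] = [T, T, T]
r3 m[φ0→X11] = [T, T, T]
r3 m[φ0→X10] = [T, T, T]
r3 m[φ1→X14] = [T, T, T]
r3 m[φ1→X10] = [T, F, T]
r3 m[φ2→X10] = [T, T, T]
r3 m[φ2→X9] = [T, T, F]
r3 m[φ3→X11] = [T, T, T]
r3 m[φ3→X12] = [T, T, T]
r3 m[φ4→X11] = [T, T, T]
r3 m[φ4→X1] = [T, T, T]
r3 m[φ5→X5] = [T, T, T]
r3 m[φ5→X12] = [F, T, F]
r3 m[φ6→X5] = [F, T, F]
r3 m[X11→φ0] = [T, T, T]
r3 m[X11→φ3] = [T, T, T]
r3 m[X11→φ4] = [T, T, T]
r3 m[X5→φ5] = [F, T, F]
r3 m[X5→φ6] = [T, T, T]
r3 m[X14→φ1] = [T, T, T]
r3 m[X10→φ0] = [T, F, T]
r3 m[X10→φ1] = [T, T, T]
r3 m[X10→φ2] = [T, F, T]
r3 m[X12→φ3] = [T, T, T]
r3 m[X12→φ5] = [T, T, T]
r3 m[X9→φ2] = [T, T, T]
r3 m[X1→φ4] = [T, T, T]
r4 m[φ0→X11] = [T, T, T]
r4 m[φ0→X10] = [T, T, T]
r4 m[φ1→X14] = [T, T, T]
r4 m[φ1→X10] = [T, F, T]
r4 m[φ2→X10] = [T, T, T]
r4 m[φ2→X9] = [T, T, F]
r4 m[φ3→X11] = [T, T, T]
r4 m[φ3→X12] = [T, T, T]
r4 m[φ4→X11] = [T, T, T]
r4 m[φ4→X1] = [T, T, T]
r4 m[φ5→X5] = [T, T, T]
r4 m[φ5→X12] = [F, T, F]
r4 m[φ6→X5] = [F, T, F]
r4 m[X11→φ0] = [T, T, T]
r4 m[X11→φ3] = [T, T, T]
r4 m[X11→φ4] = [T, T, T]
r4 m[X5→φ5] = [F, T, F]
r4 m[X5→φ6] = [T, T, T]
r4 m[X14→φ1] = [T, T, T]
r4 m[X10→φ0] = [T, F, T]
r4 m[X10→φ1] = [T, T, T]
r4 m[X10→φ2] = [T, F, T]
r4 m[X12→φ3] = [F, T, F]
r4 m[X12→φ5] = [T, T, T]
r4 m[X9→φ2] = [T, T, T]
r4 m[X1→φ4] = [T, T, T]
r5 m[φ0→X11] = [T, T, T]
r5 m[φ0→X10] = [T, T, T]
r5 m[φ1→X14] = [T, T, T]
r5 m[φ1→X10] = [T, F, T]
r5 m[φ2→X10] = [T, T, T]
r5 m[φ2→X9] = [T, T, F]
r5 m[φ3→X11] = [F, T, F]
r5 m[φ3→X12] = [T, T, T]
r5 m[φ4→X11] = [T, T, T]
r5 m[φ4→X1] = [T, T, T]
r5 m[φ5→X5] = [T, T, T]
r5 m[φ5→X12] = [F, T, F]
r5 m[φ6→X5] = [F, T, F]
r5 m[X11→φ0] = [T, T, T]
r5 m[X11→φ3] = [T, T, T]
r5 m[X11→φ4] = [T, T, T]
r5 m[X5→φ5] = [F, T, F]
r5 m[X5→φ6] = [T, T, T]
r5 m[X14→φ1] = [T, T, T]
r5 m[X10→φ0] = [T, F, T]
r5 m[X10→φ1] = [T, T, T]
r5 m[X10→φ2] = [T, F, T]
r5 m[X12→φ3] = [F, T, F]
r5 m[X12→φ5] = [T, T, T]
r5 m[X9→φ2] = [T, T, T]
r5 m[X1→φ4] = [T, T, T]
r6 m[φ0→X11] = [T, T, T]
r6 m[φ0→X10] = [T, T, T]
r6 m[φ1→X14] = [T, T, T]
r6 m[φ1→X10] = [T, F, T]
r6 m[φ2→X10] = [T, T, T]
r6 m[φ2→X9] = [T, T, F]
r6 m[φ3→X11] = [F, T, F]
r6 m[φ3→X12] = [T, T, T]
r6 m[φ4→X11] = [T, T, T]
r6 m[φ4→X1] = [T, T, T]
r6 m[φ5→X5] = [T, T, T]
r6 m[φ5→X12] = [F, T, F]
r6 m[φ6→X5] = [F, T, F]
r6 m[X11→φ0] = [F, T, F]
r6 m[X11→φ3] = [T, T, T]
r6 m[X11→φ4] = [F, T, F]
r6 m[X5→φ5] = [F, T, F]
r6 m[X5→φ6] = [T, T, T]
r6 m[X14→φ1] = [T, T, T]
r6 m[X10→φ0] = [T, F, T]
r6 m[X10→φ1] = [T, T, T]
r6 m[X10→φ2] = [T, F, T]
r6 m[X12→φ3] = [F, T, F]
r6 m[X12→φ5] = [T, T, T]
r6 m[X9→φ2] = [T, T, T]
r6 m[X1→φ4] = [T, T, T]
r7 m[φ0→X11] = [T, T, T]
r7 m[φ0→X10] = [T, F, T]
r7 m[φ1→X14] = [T, T, T]
r7 m[φ1→X10] = [T, F, T]
r7 m[φ2→X10] = [T, T, T]
r7 m[φ2→X9] = [T, T, F]
r7 m[φ3→X11] = [F, T, F]
r7 m[φ3→X12] = [T, T, T]
r7 m[φ4→X11] = [T, T, T]
r7 m[φ4→X1] = [T, T, T]
r7 m[φ5→X5] = [T, T, T]
r7 m[φ5→X12] = [F, T, F]
r7 m[φ6→X5] = [F, T, F]
r7 m[X11→φ0] = [F, T, F]
r7 m[X11→φ3] = [T, T, T]
r7 m[X11→φ4] = [F, T, F]
r7 m[X5→φ5] = [F, T, F]
r7 m[X5→φ6] = [T, T, T]
r7 m[X14→φ1] = [T, T, T]
r7 m[X10→φ0] = [T, F, T]
r7 m[X10→φ1] = [T, T, T]
r7 m[X10→φ2] = [T, F, T]
r7 m[X12→φ3] = [F, T, F]
r7 m[X12→φ5] = [T, T, T]
r7 m[X9→φ2] = [T, T, T]
r7 m[X1→φ4] = [T, T, T]
r8 m[φ0→X11] = [T, T, T]
r8 m[φ0→X10] = [T, F, T]
r8 m[φ1→X14] = [T, T, T]
r8 m[φ1→X10] = [T, F, T]
r8 m[φ2→X10] = [T, T, T]
r8 m[φ2→X9] = [T, T, F]
r8 m[φ3→X11] = [F, T, F]
r8 m[φ3→X12] = [T, T, T]
r8 m[φ4→X11] = [T, T, T]
r8 m[φ4→X1] = [T, T, T]
r8 m[φ5→X5] = [T, T, T]
r8 m[φ5→X12] = [F, T, F]
r8 m[φ6→X5] = [F, T, F]
r8 m[X11→φ0] = [F, T, F]
r8 m[X11→φ3] = [T, T, T]
r8 m[X11→φ4] = [F, T, F]
r8 m[X5→φ5] = [F, T, F]
r8 m[X5→φ6] = [T, T, T]
r8 m[X14→φ1] = [T, T, T]
r8 m[X10→φ0] = [T, F, T]
r8 m[X10→φ1] = [T, F, T]
r8 m[X10→φ2] = [T, F, T]
r8 m[X12→φ3] = [F, T, F]
r8 m[X12→φ5] = [T, T, T]
r8 m[X9→φ2] = [T, T, T]
r8 m[X1→φ4] = [T, T, T]
r9 m[φ0→X11] = [T, T, T]
r9 m[φ0→X10] = [T, F, T]
r9 m[φ1→X14] = [T, T, T]
r9 m[φ1→X10] = [T, F, T]
r9 m[φ2→X10] = [T, T, T]
r9 m[φ2→X9] = [T, T, F]
r9 m[φ3→X11] = [F, T, F]
r9 m[φ3→X12] = [T, T, T]
r9 m[φ4→X11] = [T, T, T]
r9 m[φ4→X1] = [T, T, T]
r9 m[φ5→X5] = [T, T, T]
r9 m[φ5→X12] = [F, T, F]
r9 m[φ6→X5] = [F, T, F]
r9 m[X11→φ0] = [F, T, F]
r9 m[X11→φ3] = [T, T, T]
r9 m[X11→φ4] = [F, T, F]
r9 m[X5→φ5] = [F, T, F]
r9 m[X5→φ6] = [T, T, T]
r9 m[X14→φ1] = [T, T, T]
r9 m[X10→φ0] = [T, F, T]
r9 m[X10→φ1] = [T, F, T]
r9 m[X10→φ2] = [T, F, T]
r9 m[X12→φ3] = [F, T, F]
r9 m[X12→φ5] = [T, T, T]
r9 m[X9→φ2] = [T, T, T]
r9 m[X1→φ4] = [T, T, T]
fixed point reached at round 9
b[X10] = ⊗ incoming = [T, F, T]

b[X10] = [T, F, T]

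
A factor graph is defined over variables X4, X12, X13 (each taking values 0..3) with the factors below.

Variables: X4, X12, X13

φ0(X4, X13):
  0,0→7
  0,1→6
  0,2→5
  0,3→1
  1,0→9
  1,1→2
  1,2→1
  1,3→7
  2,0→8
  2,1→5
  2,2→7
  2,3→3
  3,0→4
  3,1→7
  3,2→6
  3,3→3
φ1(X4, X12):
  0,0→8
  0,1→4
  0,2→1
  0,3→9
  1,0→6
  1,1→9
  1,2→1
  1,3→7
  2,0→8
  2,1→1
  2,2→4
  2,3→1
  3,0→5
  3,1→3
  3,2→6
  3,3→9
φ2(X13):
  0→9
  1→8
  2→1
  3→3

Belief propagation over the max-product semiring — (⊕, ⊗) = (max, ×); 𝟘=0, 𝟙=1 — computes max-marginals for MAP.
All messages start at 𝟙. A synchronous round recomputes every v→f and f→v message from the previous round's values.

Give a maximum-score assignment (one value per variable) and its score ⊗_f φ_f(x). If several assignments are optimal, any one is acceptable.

assignment: (X4=1, X12=1, X13=0); score = 729

init: all messages = 𝟙 over 4 values
r1 m[φ0→X4] = [7, 9, 8, 7]
r1 m[φ0→X13] = [9, 7, 7, 7]
r1 m[φ1→X4] = [9, 9, 8, 9]
r1 m[φ1→X12] = [8, 9, 6, 9]
r1 m[φ2→X13] = [9, 8, 1, 3]
r1 m[X4→φ0] = [1, 1, 1, 1]
r1 m[X4→φ1] = [1, 1, 1, 1]
r1 m[X12→φ1] = [1, 1, 1, 1]
r1 m[X13→φ0] = [1, 1, 1, 1]
r1 m[X13→φ2] = [1, 1, 1, 1]
r2 m[φ0→X4] = [7, 9, 8, 7]
r2 m[φ0→X13] = [9, 7, 7, 7]
r2 m[φ1→X4] = [9, 9, 8, 9]
r2 m[φ1→X12] = [8, 9, 6, 9]
r2 m[φ2→X13] = [9, 8, 1, 3]
r2 m[X4→φ0] = [9, 9, 8, 9]
r2 m[X4→φ1] = [7, 9, 8, 7]
r2 m[X12→φ1] = [1, 1, 1, 1]
r2 m[X13→φ0] = [9, 8, 1, 3]
r2 m[X13→φ2] = [9, 7, 7, 7]
r3 m[φ0→X4] = [63, 81, 72, 56]
r3 m[φ0→X13] = [81, 63, 56, 63]
r3 m[φ1→X4] = [9, 9, 8, 9]
r3 m[φ1→X12] = [64, 81, 42, 63]
r3 m[φ2→X13] = [9, 8, 1, 3]
r3 m[X4→φ0] = [9, 9, 8, 9]
r3 m[X4→φ1] = [7, 9, 8, 7]
r3 m[X12→φ1] = [1, 1, 1, 1]
r3 m[X13→φ0] = [9, 8, 1, 3]
r3 m[X13→φ2] = [9, 7, 7, 7]
r4 m[φ0→X4] = [63, 81, 72, 56]
r4 m[φ0→X13] = [81, 63, 56, 63]
r4 m[φ1→X4] = [9, 9, 8, 9]
r4 m[φ1→X12] = [64, 81, 42, 63]
r4 m[φ2→X13] = [9, 8, 1, 3]
r4 m[X4→φ0] = [9, 9, 8, 9]
r4 m[X4→φ1] = [63, 81, 72, 56]
r4 m[X12→φ1] = [1, 1, 1, 1]
r4 m[X13→φ0] = [9, 8, 1, 3]
r4 m[X13→φ2] = [81, 63, 56, 63]
r5 m[φ0→X4] = [63, 81, 72, 56]
r5 m[φ0→X13] = [81, 63, 56, 63]
r5 m[φ1→X4] = [9, 9, 8, 9]
r5 m[φ1→X12] = [576, 729, 336, 567]
r5 m[φ2→X13] = [9, 8, 1, 3]
r5 m[X4→φ0] = [9, 9, 8, 9]
r5 m[X4→φ1] = [63, 81, 72, 56]
r5 m[X12→φ1] = [1, 1, 1, 1]
r5 m[X13→φ0] = [9, 8, 1, 3]
r5 m[X13→φ2] = [81, 63, 56, 63]
r6 m[φ0→X4] = [63, 81, 72, 56]
r6 m[φ0→X13] = [81, 63, 56, 63]
r6 m[φ1→X4] = [9, 9, 8, 9]
r6 m[φ1→X12] = [576, 729, 336, 567]
r6 m[φ2→X13] = [9, 8, 1, 3]
r6 m[X4→φ0] = [9, 9, 8, 9]
r6 m[X4→φ1] = [63, 81, 72, 56]
r6 m[X12→φ1] = [1, 1, 1, 1]
r6 m[X13→φ0] = [9, 8, 1, 3]
r6 m[X13→φ2] = [81, 63, 56, 63]
fixed point reached at round 6
traceback from X4: (X4=1, X12=1, X13=0), score=729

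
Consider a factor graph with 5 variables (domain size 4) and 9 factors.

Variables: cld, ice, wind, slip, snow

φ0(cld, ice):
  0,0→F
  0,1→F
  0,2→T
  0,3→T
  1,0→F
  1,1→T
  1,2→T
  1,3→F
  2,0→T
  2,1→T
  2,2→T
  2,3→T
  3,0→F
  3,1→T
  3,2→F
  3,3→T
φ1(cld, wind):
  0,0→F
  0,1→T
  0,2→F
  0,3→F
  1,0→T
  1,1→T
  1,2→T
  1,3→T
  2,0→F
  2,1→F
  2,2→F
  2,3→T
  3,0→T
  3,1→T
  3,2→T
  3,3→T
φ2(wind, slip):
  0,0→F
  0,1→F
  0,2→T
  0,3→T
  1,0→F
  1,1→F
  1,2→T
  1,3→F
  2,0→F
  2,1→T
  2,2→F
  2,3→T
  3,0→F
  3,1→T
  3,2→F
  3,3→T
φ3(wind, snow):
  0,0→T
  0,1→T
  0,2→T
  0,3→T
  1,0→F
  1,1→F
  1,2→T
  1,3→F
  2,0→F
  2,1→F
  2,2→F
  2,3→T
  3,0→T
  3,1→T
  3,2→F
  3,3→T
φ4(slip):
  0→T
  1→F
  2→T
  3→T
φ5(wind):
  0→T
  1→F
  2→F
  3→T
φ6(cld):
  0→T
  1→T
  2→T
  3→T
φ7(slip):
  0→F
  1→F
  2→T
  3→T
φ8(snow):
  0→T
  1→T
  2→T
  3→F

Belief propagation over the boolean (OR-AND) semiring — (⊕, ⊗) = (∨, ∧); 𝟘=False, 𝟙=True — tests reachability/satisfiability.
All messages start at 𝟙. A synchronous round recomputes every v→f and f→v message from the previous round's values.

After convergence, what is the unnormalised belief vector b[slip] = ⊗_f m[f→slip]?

init: all messages = 𝟙 over 4 values
r1 m[φ0→cld] = [T, T, T, T]
r1 m[φ0→ice] = [T, T, T, T]
r1 m[φ1→cld] = [T, T, T, T]
r1 m[φ1→wind] = [T, T, T, T]
r1 m[φ2→wind] = [T, T, T, T]
r1 m[φ2→slip] = [F, T, T, T]
r1 m[φ3→wind] = [T, T, T, T]
r1 m[φ3→snow] = [T, T, T, T]
r1 m[φ4→slip] = [T, F, T, T]
r1 m[φ5→wind] = [T, F, F, T]
r1 m[φ6→cld] = [T, T, T, T]
r1 m[φ7→slip] = [F, F, T, T]
r1 m[φ8→snow] = [T, T, T, F]
r1 m[cld→φ0] = [T, T, T, T]
r1 m[cld→φ1] = [T, T, T, T]
r1 m[cld→φ6] = [T, T, T, T]
r1 m[ice→φ0] = [T, T, T, T]
r1 m[wind→φ1] = [T, T, T, T]
r1 m[wind→φ2] = [T, T, T, T]
r1 m[wind→φ3] = [T, T, T, T]
r1 m[wind→φ5] = [T, T, T, T]
r1 m[slip→φ2] = [T, T, T, T]
r1 m[slip→φ4] = [T, T, T, T]
r1 m[slip→φ7] = [T, T, T, T]
r1 m[snow→φ3] = [T, T, T, T]
r1 m[snow→φ8] = [T, T, T, T]
r2 m[φ0→cld] = [T, T, T, T]
r2 m[φ0→ice] = [T, T, T, T]
r2 m[φ1→cld] = [T, T, T, T]
r2 m[φ1→wind] = [T, T, T, T]
r2 m[φ2→wind] = [T, T, T, T]
r2 m[φ2→slip] = [F, T, T, T]
r2 m[φ3→wind] = [T, T, T, T]
r2 m[φ3→snow] = [T, T, T, T]
r2 m[φ4→slip] = [T, F, T, T]
r2 m[φ5→wind] = [T, F, F, T]
r2 m[φ6→cld] = [T, T, T, T]
r2 m[φ7→slip] = [F, F, T, T]
r2 m[φ8→snow] = [T, T, T, F]
r2 m[cld→φ0] = [T, T, T, T]
r2 m[cld→φ1] = [T, T, T, T]
r2 m[cld→φ6] = [T, T, T, T]
r2 m[ice→φ0] = [T, T, T, T]
r2 m[wind→φ1] = [T, F, F, T]
r2 m[wind→φ2] = [T, F, F, T]
r2 m[wind→φ3] = [T, F, F, T]
r2 m[wind→φ5] = [T, T, T, T]
r2 m[slip→φ2] = [F, F, T, T]
r2 m[slip→φ4] = [F, F, T, T]
r2 m[slip→φ7] = [F, F, T, T]
r2 m[snow→φ3] = [T, T, T, F]
r2 m[snow→φ8] = [T, T, T, T]
r3 m[φ0→cld] = [T, T, T, T]
r3 m[φ0→ice] = [T, T, T, T]
r3 m[φ1→cld] = [F, T, T, T]
r3 m[φ1→wind] = [T, T, T, T]
r3 m[φ2→wind] = [T, T, T, T]
r3 m[φ2→slip] = [F, T, T, T]
r3 m[φ3→wind] = [T, T, F, T]
r3 m[φ3→snow] = [T, T, T, T]
r3 m[φ4→slip] = [T, F, T, T]
r3 m[φ5→wind] = [T, F, F, T]
r3 m[φ6→cld] = [T, T, T, T]
r3 m[φ7→slip] = [F, F, T, T]
r3 m[φ8→snow] = [T, T, T, F]
r3 m[cld→φ0] = [T, T, T, T]
r3 m[cld→φ1] = [T, T, T, T]
r3 m[cld→φ6] = [T, T, T, T]
r3 m[ice→φ0] = [T, T, T, T]
r3 m[wind→φ1] = [T, F, F, T]
r3 m[wind→φ2] = [T, F, F, T]
r3 m[wind→φ3] = [T, F, F, T]
r3 m[wind→φ5] = [T, T, T, T]
r3 m[slip→φ2] = [F, F, T, T]
r3 m[slip→φ4] = [F, F, T, T]
r3 m[slip→φ7] = [F, F, T, T]
r3 m[snow→φ3] = [T, T, T, F]
r3 m[snow→φ8] = [T, T, T, T]
r4 m[φ0→cld] = [T, T, T, T]
r4 m[φ0→ice] = [T, T, T, T]
r4 m[φ1→cld] = [F, T, T, T]
r4 m[φ1→wind] = [T, T, T, T]
r4 m[φ2→wind] = [T, T, T, T]
r4 m[φ2→slip] = [F, T, T, T]
r4 m[φ3→wind] = [T, T, F, T]
r4 m[φ3→snow] = [T, T, T, T]
r4 m[φ4→slip] = [T, F, T, T]
r4 m[φ5→wind] = [T, F, F, T]
r4 m[φ6→cld] = [T, T, T, T]
r4 m[φ7→slip] = [F, F, T, T]
r4 m[φ8→snow] = [T, T, T, F]
r4 m[cld→φ0] = [F, T, T, T]
r4 m[cld→φ1] = [T, T, T, T]
r4 m[cld→φ6] = [F, T, T, T]
r4 m[ice→φ0] = [T, T, T, T]
r4 m[wind→φ1] = [T, F, F, T]
r4 m[wind→φ2] = [T, F, F, T]
r4 m[wind→φ3] = [T, F, F, T]
r4 m[wind→φ5] = [T, T, F, T]
r4 m[slip→φ2] = [F, F, T, T]
r4 m[slip→φ4] = [F, F, T, T]
r4 m[slip→φ7] = [F, F, T, T]
r4 m[snow→φ3] = [T, T, T, F]
r4 m[snow→φ8] = [T, T, T, T]
r5 m[φ0→cld] = [T, T, T, T]
r5 m[φ0→ice] = [T, T, T, T]
r5 m[φ1→cld] = [F, T, T, T]
r5 m[φ1→wind] = [T, T, T, T]
r5 m[φ2→wind] = [T, T, T, T]
r5 m[φ2→slip] = [F, T, T, T]
r5 m[φ3→wind] = [T, T, F, T]
r5 m[φ3→snow] = [T, T, T, T]
r5 m[φ4→slip] = [T, F, T, T]
r5 m[φ5→wind] = [T, F, F, T]
r5 m[φ6→cld] = [T, T, T, T]
r5 m[φ7→slip] = [F, F, T, T]
r5 m[φ8→snow] = [T, T, T, F]
r5 m[cld→φ0] = [F, T, T, T]
r5 m[cld→φ1] = [T, T, T, T]
r5 m[cld→φ6] = [F, T, T, T]
r5 m[ice→φ0] = [T, T, T, T]
r5 m[wind→φ1] = [T, F, F, T]
r5 m[wind→φ2] = [T, F, F, T]
r5 m[wind→φ3] = [T, F, F, T]
r5 m[wind→φ5] = [T, T, F, T]
r5 m[slip→φ2] = [F, F, T, T]
r5 m[slip→φ4] = [F, F, T, T]
r5 m[slip→φ7] = [F, F, T, T]
r5 m[snow→φ3] = [T, T, T, F]
r5 m[snow→φ8] = [T, T, T, T]
fixed point reached at round 5
b[slip] = ⊗ incoming = [F, F, T, T]

b[slip] = [F, F, T, T]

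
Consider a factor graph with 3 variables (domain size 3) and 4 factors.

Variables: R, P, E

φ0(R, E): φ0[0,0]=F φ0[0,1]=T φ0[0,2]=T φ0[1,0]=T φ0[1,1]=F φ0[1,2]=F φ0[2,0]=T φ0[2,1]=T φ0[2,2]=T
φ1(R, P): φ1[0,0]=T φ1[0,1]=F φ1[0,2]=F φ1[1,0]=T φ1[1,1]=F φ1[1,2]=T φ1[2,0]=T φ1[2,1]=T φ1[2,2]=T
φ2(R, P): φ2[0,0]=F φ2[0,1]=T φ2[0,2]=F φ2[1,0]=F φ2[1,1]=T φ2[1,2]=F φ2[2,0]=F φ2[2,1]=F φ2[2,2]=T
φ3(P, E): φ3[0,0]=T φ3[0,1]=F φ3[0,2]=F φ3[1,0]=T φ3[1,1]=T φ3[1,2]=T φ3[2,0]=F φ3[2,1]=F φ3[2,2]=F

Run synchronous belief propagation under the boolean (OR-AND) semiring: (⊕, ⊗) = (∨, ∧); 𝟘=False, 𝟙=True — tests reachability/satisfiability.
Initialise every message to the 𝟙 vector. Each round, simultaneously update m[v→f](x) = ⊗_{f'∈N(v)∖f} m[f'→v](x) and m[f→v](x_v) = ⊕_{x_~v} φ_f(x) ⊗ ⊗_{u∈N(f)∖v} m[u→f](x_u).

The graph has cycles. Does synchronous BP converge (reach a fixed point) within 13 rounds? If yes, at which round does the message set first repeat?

init: all messages = 𝟙 over 3 values
r1 m[φ0→R] = [T, T, T]
r1 m[φ0→E] = [T, T, T]
r1 m[φ1→R] = [T, T, T]
r1 m[φ1→P] = [T, T, T]
r1 m[φ2→R] = [T, T, T]
r1 m[φ2→P] = [F, T, T]
r1 m[φ3→P] = [T, T, F]
r1 m[φ3→E] = [T, T, T]
r1 m[R→φ0] = [T, T, T]
r1 m[R→φ1] = [T, T, T]
r1 m[R→φ2] = [T, T, T]
r1 m[P→φ1] = [T, T, T]
r1 m[P→φ2] = [T, T, T]
r1 m[P→φ3] = [T, T, T]
r1 m[E→φ0] = [T, T, T]
r1 m[E→φ3] = [T, T, T]
r2 m[φ0→R] = [T, T, T]
r2 m[φ0→E] = [T, T, T]
r2 m[φ1→R] = [T, T, T]
r2 m[φ1→P] = [T, T, T]
r2 m[φ2→R] = [T, T, T]
r2 m[φ2→P] = [F, T, T]
r2 m[φ3→P] = [T, T, F]
r2 m[φ3→E] = [T, T, T]
r2 m[R→φ0] = [T, T, T]
r2 m[R→φ1] = [T, T, T]
r2 m[R→φ2] = [T, T, T]
r2 m[P→φ1] = [F, T, F]
r2 m[P→φ2] = [T, T, F]
r2 m[P→φ3] = [F, T, T]
r2 m[E→φ0] = [T, T, T]
r2 m[E→φ3] = [T, T, T]
r3 m[φ0→R] = [T, T, T]
r3 m[φ0→E] = [T, T, T]
r3 m[φ1→R] = [F, F, T]
r3 m[φ1→P] = [T, T, T]
r3 m[φ2→R] = [T, T, F]
r3 m[φ2→P] = [F, T, T]
r3 m[φ3→P] = [T, T, F]
r3 m[φ3→E] = [T, T, T]
r3 m[R→φ0] = [T, T, T]
r3 m[R→φ1] = [T, T, T]
r3 m[R→φ2] = [T, T, T]
r3 m[P→φ1] = [F, T, F]
r3 m[P→φ2] = [T, T, F]
r3 m[P→φ3] = [F, T, T]
r3 m[E→φ0] = [T, T, T]
r3 m[E→φ3] = [T, T, T]
r4 m[φ0→R] = [T, T, T]
r4 m[φ0→E] = [T, T, T]
r4 m[φ1→R] = [F, F, T]
r4 m[φ1→P] = [T, T, T]
r4 m[φ2→R] = [T, T, F]
r4 m[φ2→P] = [F, T, T]
r4 m[φ3→P] = [T, T, F]
r4 m[φ3→E] = [T, T, T]
r4 m[R→φ0] = [F, F, F]
r4 m[R→φ1] = [T, T, F]
r4 m[R→φ2] = [F, F, T]
r4 m[P→φ1] = [F, T, F]
r4 m[P→φ2] = [T, T, F]
r4 m[P→φ3] = [F, T, T]
r4 m[E→φ0] = [T, T, T]
r4 m[E→φ3] = [T, T, T]
r5 m[φ0→R] = [T, T, T]
r5 m[φ0→E] = [F, F, F]
r5 m[φ1→R] = [F, F, T]
r5 m[φ1→P] = [T, F, T]
r5 m[φ2→R] = [T, T, F]
r5 m[φ2→P] = [F, F, T]
r5 m[φ3→P] = [T, T, F]
r5 m[φ3→E] = [T, T, T]
r5 m[R→φ0] = [F, F, F]
r5 m[R→φ1] = [T, T, F]
r5 m[R→φ2] = [F, F, T]
r5 m[P→φ1] = [F, T, F]
r5 m[P→φ2] = [T, T, F]
r5 m[P→φ3] = [F, T, T]
r5 m[E→φ0] = [T, T, T]
r5 m[E→φ3] = [T, T, T]
r6 m[φ0→R] = [T, T, T]
r6 m[φ0→E] = [F, F, F]
r6 m[φ1→R] = [F, F, T]
r6 m[φ1→P] = [T, F, T]
r6 m[φ2→R] = [T, T, F]
r6 m[φ2→P] = [F, F, T]
r6 m[φ3→P] = [T, T, F]
r6 m[φ3→E] = [T, T, T]
r6 m[R→φ0] = [F, F, F]
r6 m[R→φ1] = [T, T, F]
r6 m[R→φ2] = [F, F, T]
r6 m[P→φ1] = [F, F, F]
r6 m[P→φ2] = [T, F, F]
r6 m[P→φ3] = [F, F, T]
r6 m[E→φ0] = [T, T, T]
r6 m[E→φ3] = [F, F, F]
r7 m[φ0→R] = [T, T, T]
r7 m[φ0→E] = [F, F, F]
r7 m[φ1→R] = [F, F, F]
r7 m[φ1→P] = [T, F, T]
r7 m[φ2→R] = [F, F, F]
r7 m[φ2→P] = [F, F, T]
r7 m[φ3→P] = [F, F, F]
r7 m[φ3→E] = [F, F, F]
r7 m[R→φ0] = [F, F, F]
r7 m[R→φ1] = [T, T, F]
r7 m[R→φ2] = [F, F, T]
r7 m[P→φ1] = [F, F, F]
r7 m[P→φ2] = [T, F, F]
r7 m[P→φ3] = [F, F, T]
r7 m[E→φ0] = [T, T, T]
r7 m[E→φ3] = [F, F, F]
r8 m[φ0→R] = [T, T, T]
r8 m[φ0→E] = [F, F, F]
r8 m[φ1→R] = [F, F, F]
r8 m[φ1→P] = [T, F, T]
r8 m[φ2→R] = [F, F, F]
r8 m[φ2→P] = [F, F, T]
r8 m[φ3→P] = [F, F, F]
r8 m[φ3→E] = [F, F, F]
r8 m[R→φ0] = [F, F, F]
r8 m[R→φ1] = [F, F, F]
r8 m[R→φ2] = [F, F, F]
r8 m[P→φ1] = [F, F, F]
r8 m[P→φ2] = [F, F, F]
r8 m[P→φ3] = [F, F, T]
r8 m[E→φ0] = [F, F, F]
r8 m[E→φ3] = [F, F, F]
r9 m[φ0→R] = [F, F, F]
r9 m[φ0→E] = [F, F, F]
r9 m[φ1→R] = [F, F, F]
r9 m[φ1→P] = [F, F, F]
r9 m[φ2→R] = [F, F, F]
r9 m[φ2→P] = [F, F, F]
r9 m[φ3→P] = [F, F, F]
r9 m[φ3→E] = [F, F, F]
r9 m[R→φ0] = [F, F, F]
r9 m[R→φ1] = [F, F, F]
r9 m[R→φ2] = [F, F, F]
r9 m[P→φ1] = [F, F, F]
r9 m[P→φ2] = [F, F, F]
r9 m[P→φ3] = [F, F, T]
r9 m[E→φ0] = [F, F, F]
r9 m[E→φ3] = [F, F, F]
r10 m[φ0→R] = [F, F, F]
r10 m[φ0→E] = [F, F, F]
r10 m[φ1→R] = [F, F, F]
r10 m[φ1→P] = [F, F, F]
r10 m[φ2→R] = [F, F, F]
r10 m[φ2→P] = [F, F, F]
r10 m[φ3→P] = [F, F, F]
r10 m[φ3→E] = [F, F, F]
r10 m[R→φ0] = [F, F, F]
r10 m[R→φ1] = [F, F, F]
r10 m[R→φ2] = [F, F, F]
r10 m[P→φ1] = [F, F, F]
r10 m[P→φ2] = [F, F, F]
r10 m[P→φ3] = [F, F, F]
r10 m[E→φ0] = [F, F, F]
r10 m[E→φ3] = [F, F, F]
r11 m[φ0→R] = [F, F, F]
r11 m[φ0→E] = [F, F, F]
r11 m[φ1→R] = [F, F, F]
r11 m[φ1→P] = [F, F, F]
r11 m[φ2→R] = [F, F, F]
r11 m[φ2→P] = [F, F, F]
r11 m[φ3→P] = [F, F, F]
r11 m[φ3→E] = [F, F, F]
r11 m[R→φ0] = [F, F, F]
r11 m[R→φ1] = [F, F, F]
r11 m[R→φ2] = [F, F, F]
r11 m[P→φ1] = [F, F, F]
r11 m[P→φ2] = [F, F, F]
r11 m[P→φ3] = [F, F, F]
r11 m[E→φ0] = [F, F, F]
r11 m[E→φ3] = [F, F, F]
fixed point reached at round 11
messages reach a fixed point at round 11

CONVERGED at round 11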